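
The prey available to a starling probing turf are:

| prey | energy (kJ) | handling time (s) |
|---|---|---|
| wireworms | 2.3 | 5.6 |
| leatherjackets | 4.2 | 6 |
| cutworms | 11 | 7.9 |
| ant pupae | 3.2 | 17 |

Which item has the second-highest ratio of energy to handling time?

Profitability E/h (kJ/s): wireworms = 2.3/5.6 = 0.411, leatherjackets = 4.2/6 = 0.7, cutworms = 11/7.9 = 1.39, ant pupae = 3.2/17 = 0.188.
Ranked: cutworms > leatherjackets > wireworms > ant pupae.

leatherjackets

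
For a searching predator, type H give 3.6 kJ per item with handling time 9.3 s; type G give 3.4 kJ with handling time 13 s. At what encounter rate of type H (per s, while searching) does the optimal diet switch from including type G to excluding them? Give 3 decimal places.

Drop type G once their profitability E₂/h₂ falls below the rate achievable on type H alone: E₂/h₂ = λE₁/(1 + λh₁).
Solve for λ: λE₁h₂ = E₂(1 + λh₁) → λ(E₁h₂ − E₂h₁) = E₂ → λ = E₂/(E₁h₂ − E₂h₁).
λ = 3.4/(3.6×13 − 3.4×9.3) = 3.4/15.18 = 0.224 per s.

0.224 per s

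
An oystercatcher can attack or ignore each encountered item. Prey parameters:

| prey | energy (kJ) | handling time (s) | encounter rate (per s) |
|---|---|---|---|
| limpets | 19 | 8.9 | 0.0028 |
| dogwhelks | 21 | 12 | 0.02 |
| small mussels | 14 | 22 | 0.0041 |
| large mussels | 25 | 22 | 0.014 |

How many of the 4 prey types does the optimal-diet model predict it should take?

Profitabilities (E/h, kJ/s): limpets 2.13, dogwhelks 1.75, large mussels 1.14, small mussels 0.636. Add prey in this order while the next type's profitability exceeds the intake rate on those already taken.
Rate on top 1: 0.05191. dogwhelks: 1.75 > 0.05191 → include.
Rate on top 2: 0.3741. large mussels: 1.14 > 0.3741 → include.
Rate on top 3: 0.5234. small mussels: 0.636 > 0.5234 → include.
Optimal diet: limpets, dogwhelks, large mussels, small mussels — 4 of 4 types.

4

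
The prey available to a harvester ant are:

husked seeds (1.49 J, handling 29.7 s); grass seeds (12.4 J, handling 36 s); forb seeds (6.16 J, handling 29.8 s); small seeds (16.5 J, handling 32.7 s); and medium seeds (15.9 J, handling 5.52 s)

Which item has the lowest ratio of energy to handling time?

Profitability E/h (J/s): husked seeds = 1.49/29.7 = 0.0502, grass seeds = 12.4/36 = 0.344, forb seeds = 6.16/29.8 = 0.207, small seeds = 16.5/32.7 = 0.505, medium seeds = 15.9/5.52 = 2.88.
Ranked: medium seeds > small seeds > grass seeds > forb seeds > husked seeds.

husked seeds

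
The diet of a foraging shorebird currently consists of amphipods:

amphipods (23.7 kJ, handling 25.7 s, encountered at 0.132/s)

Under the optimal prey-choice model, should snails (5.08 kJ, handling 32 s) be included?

Current rate: (0.132×23.7)/(1 + 0.132×25.7) = 0.7122 kJ/s.
Profitability of snails: 5.08/32 = 0.1588 kJ/s.
0.1588 < 0.7122, so adding snails would lower the average — exclude it.

No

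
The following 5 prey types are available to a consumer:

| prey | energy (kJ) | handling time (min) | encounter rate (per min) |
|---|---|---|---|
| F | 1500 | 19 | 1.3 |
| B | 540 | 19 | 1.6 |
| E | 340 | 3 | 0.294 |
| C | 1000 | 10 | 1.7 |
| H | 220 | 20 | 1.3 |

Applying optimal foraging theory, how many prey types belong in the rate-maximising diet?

2

Rank by E/h (kJ/min): E 113, C 100, F 78.9, B 28.4, H 11. Include each in turn until the next type's E/h falls below the running intake rate.
Rate on top 1: 53.11. C: 100 > 53.11 → include.
Rate on top 2: 95.33. F: 78.9 < 95.33 → exclude; stop.
Optimal diet: E, C — 2 of 5 types.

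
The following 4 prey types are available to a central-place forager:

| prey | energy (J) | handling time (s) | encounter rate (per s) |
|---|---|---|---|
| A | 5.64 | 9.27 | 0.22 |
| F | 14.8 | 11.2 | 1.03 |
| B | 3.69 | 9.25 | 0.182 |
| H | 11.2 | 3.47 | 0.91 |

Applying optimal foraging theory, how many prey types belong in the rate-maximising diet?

E/h in descending order: H 3.23, F 1.32, A 0.608, B 0.399 J/s. The optimal diet is the largest prefix of this list for which every included type satisfies E_i/h_i > R on the types above it.
Rate on top 1: 2.451. F: 1.32 < 2.451 → exclude; stop.
Optimal diet: H — 1 of 4 types.

1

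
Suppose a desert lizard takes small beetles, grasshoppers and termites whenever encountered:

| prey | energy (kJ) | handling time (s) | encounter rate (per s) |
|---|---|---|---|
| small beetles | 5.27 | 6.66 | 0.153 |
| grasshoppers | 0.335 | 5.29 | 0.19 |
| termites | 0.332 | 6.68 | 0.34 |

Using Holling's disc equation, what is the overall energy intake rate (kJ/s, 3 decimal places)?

0.186 kJ/s

R = (0.153×5.27 + 0.19×0.335 + 0.34×0.332) / (1 + 0.153×6.66 + 0.19×5.29 + 0.34×6.68) = 0.9828/5.295 = 0.1856 kJ/s.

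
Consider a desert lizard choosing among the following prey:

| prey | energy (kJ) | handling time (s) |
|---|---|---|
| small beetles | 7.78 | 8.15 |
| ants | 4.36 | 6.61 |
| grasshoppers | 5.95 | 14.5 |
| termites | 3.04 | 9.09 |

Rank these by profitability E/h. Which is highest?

Profitability E/h (kJ/s): small beetles = 7.78/8.15 = 0.955, ants = 4.36/6.61 = 0.66, grasshoppers = 5.95/14.5 = 0.41, termites = 3.04/9.09 = 0.334.
Ranked: small beetles > ants > grasshoppers > termites.

small beetles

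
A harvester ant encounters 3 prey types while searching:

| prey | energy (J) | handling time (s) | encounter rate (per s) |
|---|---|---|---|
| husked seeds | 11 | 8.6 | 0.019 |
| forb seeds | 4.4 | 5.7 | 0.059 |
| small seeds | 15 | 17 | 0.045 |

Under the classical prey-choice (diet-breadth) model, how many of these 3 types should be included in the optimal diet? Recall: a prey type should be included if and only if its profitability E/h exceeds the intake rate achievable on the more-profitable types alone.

3

E/h in descending order: husked seeds 1.28, small seeds 0.882, forb seeds 0.772 J/s. The optimal diet is the largest prefix of this list for which every included type satisfies E_i/h_i > R on the types above it.
Rate on top 1: 0.1796. small seeds: 0.882 > 0.1796 → include.
Rate on top 2: 0.4584. forb seeds: 0.772 > 0.4584 → include.
Optimal diet: husked seeds, small seeds, forb seeds — 3 of 3 types.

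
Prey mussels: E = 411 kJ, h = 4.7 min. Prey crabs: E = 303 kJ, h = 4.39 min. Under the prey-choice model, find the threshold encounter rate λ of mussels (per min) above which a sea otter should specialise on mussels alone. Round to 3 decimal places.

0.797 per min

The zero-one rule: include crabs iff E₂/h₂ > λE₁/(1+λh₁). Equality gives the switch point.
λE₁h₂ = E₂ + λE₂h₁ ⇒ λ = E₂/(E₁h₂ − E₂h₁) = 303/(1804 − 1424) = 0.797 per min.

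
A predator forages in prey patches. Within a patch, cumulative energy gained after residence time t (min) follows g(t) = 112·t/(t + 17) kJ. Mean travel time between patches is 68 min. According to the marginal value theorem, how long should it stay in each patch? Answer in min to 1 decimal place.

34.0 min

Maximise g(t)/(T+t): set derivative to zero → g'(t)(T+t) = g(t).
g'(t) = 112·17/(t + 17)². Setting 112·17/(t+17)² = 112t/[(t+17)(68+t)] gives 17(68+t) = t(t+17), so t² = 17×68 = 1156.
t* = √1156 = 34 min.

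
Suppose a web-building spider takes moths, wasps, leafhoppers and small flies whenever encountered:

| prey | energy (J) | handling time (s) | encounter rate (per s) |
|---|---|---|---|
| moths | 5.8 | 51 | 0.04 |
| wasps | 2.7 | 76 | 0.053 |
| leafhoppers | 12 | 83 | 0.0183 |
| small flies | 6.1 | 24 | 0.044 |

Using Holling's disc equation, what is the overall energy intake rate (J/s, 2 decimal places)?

R = (0.04×5.8 + 0.053×2.7 + 0.0183×12 + 0.044×6.1) / (1 + 0.04×51 + 0.053×76 + 0.0183×83 + 0.044×24) = 0.8631/9.643 = 0.08951 J/s.

0.09 J/s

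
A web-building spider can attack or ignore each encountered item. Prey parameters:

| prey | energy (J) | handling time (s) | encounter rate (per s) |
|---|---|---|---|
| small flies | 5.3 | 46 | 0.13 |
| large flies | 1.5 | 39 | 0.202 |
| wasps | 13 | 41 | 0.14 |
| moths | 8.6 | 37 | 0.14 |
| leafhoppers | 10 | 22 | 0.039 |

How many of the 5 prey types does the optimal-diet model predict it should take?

2

Rank by E/h (J/s): leafhoppers 0.455, wasps 0.317, moths 0.232, small flies 0.115, large flies 0.0385. Include each in turn until the next type's E/h falls below the running intake rate.
Rate on top 1: 0.2099. wasps: 0.317 > 0.2099 → include.
Rate on top 2: 0.2909. moths: 0.232 < 0.2909 → exclude; stop.
Optimal diet: leafhoppers, wasps — 2 of 5 types.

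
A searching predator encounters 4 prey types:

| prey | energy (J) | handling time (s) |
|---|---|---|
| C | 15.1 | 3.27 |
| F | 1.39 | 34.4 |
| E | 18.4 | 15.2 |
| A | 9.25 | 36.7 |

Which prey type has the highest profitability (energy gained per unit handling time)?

C

Profitability E/h (J/s): C = 15.1/3.27 = 4.62, F = 1.39/34.4 = 0.0404, E = 18.4/15.2 = 1.21, A = 9.25/36.7 = 0.252.
Ranked: C > E > A > F.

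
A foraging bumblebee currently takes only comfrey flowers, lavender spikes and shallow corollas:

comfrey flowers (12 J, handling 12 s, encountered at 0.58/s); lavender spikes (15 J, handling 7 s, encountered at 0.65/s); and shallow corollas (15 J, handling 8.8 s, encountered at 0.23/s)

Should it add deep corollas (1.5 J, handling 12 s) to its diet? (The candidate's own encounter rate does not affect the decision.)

No

Current rate: (0.58×12 + 0.65×15 + 0.23×15)/(1 + 0.58×12 + 0.65×7 + 0.23×8.8) = 1.387 J/s.
Profitability of deep corollas: 1.5/12 = 0.125 J/s.
Since 0.125 < R, time spent handling deep corollas is better spent searching.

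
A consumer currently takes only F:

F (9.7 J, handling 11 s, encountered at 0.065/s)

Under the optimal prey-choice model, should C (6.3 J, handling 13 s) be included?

Intake rate on the current diet: R = (0.065×9.7) / (1 + 0.065×11) = 0.6305/1.715 = 0.3676 J/s.
Profitability of C: 6.3/13 = 0.4846 J/s.
Since 0.4846 > R, including C increases the long-run rate.

Yes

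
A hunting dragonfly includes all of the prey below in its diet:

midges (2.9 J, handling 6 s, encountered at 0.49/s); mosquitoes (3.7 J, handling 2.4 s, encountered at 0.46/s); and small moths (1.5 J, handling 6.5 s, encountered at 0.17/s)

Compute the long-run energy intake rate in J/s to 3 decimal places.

R = (0.49×2.9 + 0.46×3.7 + 0.17×1.5) / (1 + 0.49×6 + 0.46×2.4 + 0.17×6.5) = 3.378/6.149 = 0.5494 J/s.

0.549 J/s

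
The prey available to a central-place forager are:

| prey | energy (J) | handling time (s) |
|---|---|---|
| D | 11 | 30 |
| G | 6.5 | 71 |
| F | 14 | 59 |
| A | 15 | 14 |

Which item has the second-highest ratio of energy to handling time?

Profitability E/h (J/s): D = 11/30 = 0.367, G = 6.5/71 = 0.0915, F = 14/59 = 0.237, A = 15/14 = 1.07.
Ranked: A > D > F > G.

D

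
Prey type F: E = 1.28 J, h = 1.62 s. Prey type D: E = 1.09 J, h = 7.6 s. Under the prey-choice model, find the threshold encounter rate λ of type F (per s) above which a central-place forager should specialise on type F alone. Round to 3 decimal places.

0.137 per s

Drop type D once their profitability E₂/h₂ falls below the rate achievable on type F alone: E₂/h₂ = λE₁/(1 + λh₁).
Solve for λ: λE₁h₂ = E₂(1 + λh₁) → λ(E₁h₂ − E₂h₁) = E₂ → λ = E₂/(E₁h₂ − E₂h₁).
λ = 1.09/(1.28×7.6 − 1.09×1.62) = 1.09/7.962 = 0.1369 per s.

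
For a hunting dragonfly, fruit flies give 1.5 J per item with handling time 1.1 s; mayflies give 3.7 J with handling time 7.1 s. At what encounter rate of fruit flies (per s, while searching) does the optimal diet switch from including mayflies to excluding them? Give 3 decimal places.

At the threshold, the rate on fruit flies alone equals the profitability of mayflies: λ·1.5/(1 + λ·1.1) = 3.7/7.1 = 0.5211.
Rearranging, λ(1.5 − 0.5211×1.1) = 0.5211, so λ = 0.5211/0.9268 = 0.5623 per s.

0.562 per s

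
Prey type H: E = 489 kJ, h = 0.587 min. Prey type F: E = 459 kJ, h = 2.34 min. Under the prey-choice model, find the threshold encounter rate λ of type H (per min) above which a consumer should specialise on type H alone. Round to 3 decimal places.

At the threshold, the rate on type H alone equals the profitability of type F: λ·489/(1 + λ·0.587) = 459/2.34 = 196.2.
Rearranging, λ(489 − 196.2×0.587) = 196.2, so λ = 196.2/373.9 = 0.5247 per min.

0.525 per min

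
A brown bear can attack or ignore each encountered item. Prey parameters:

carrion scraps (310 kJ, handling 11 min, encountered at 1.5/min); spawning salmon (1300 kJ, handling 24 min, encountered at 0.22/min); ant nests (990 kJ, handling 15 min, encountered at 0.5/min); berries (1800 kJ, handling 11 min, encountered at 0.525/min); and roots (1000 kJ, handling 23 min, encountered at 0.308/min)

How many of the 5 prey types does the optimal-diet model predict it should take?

1

Rank by E/h (kJ/min): berries 164, ant nests 66, spawning salmon 54.2, roots 43.5, carrion scraps 28.2. Include each in turn until the next type's E/h falls below the running intake rate.
Rate on top 1: 139.5. ant nests: 66 < 139.5 → exclude; stop.
Optimal diet: berries — 1 of 5 types.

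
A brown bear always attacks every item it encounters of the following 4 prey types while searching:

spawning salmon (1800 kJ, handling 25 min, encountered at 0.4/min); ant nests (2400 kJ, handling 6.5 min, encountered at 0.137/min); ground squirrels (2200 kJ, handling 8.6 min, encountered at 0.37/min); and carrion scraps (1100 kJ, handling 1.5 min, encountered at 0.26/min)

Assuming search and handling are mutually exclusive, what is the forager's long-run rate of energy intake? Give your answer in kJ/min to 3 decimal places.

R = Σλ_iE_i / (1 + Σλ_ih_i)
Numerator: 0.4×1800 + 0.137×2400 + 0.37×2200 + 0.26×1100 = 2149
Denominator: 1 + 0.4×25 + 0.137×6.5 + 0.37×8.6 + 0.26×1.5 = 15.46
R = 2149/15.46 = 139 kJ/min

138.968 kJ/min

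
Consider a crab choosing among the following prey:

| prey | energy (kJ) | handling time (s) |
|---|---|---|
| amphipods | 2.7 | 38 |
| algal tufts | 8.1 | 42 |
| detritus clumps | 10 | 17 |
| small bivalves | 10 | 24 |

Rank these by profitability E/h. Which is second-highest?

In descending order of E/h:
detritus clumps: 10/17 = 0.588 kJ/s
small bivalves: 10/24 = 0.417 kJ/s
algal tufts: 8.1/42 = 0.193 kJ/s
amphipods: 2.7/38 = 0.0711 kJ/s

small bivalves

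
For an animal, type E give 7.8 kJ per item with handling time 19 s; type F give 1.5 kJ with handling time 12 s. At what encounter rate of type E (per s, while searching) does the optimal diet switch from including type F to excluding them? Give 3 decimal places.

Drop type F once their profitability E₂/h₂ falls below the rate achievable on type E alone: E₂/h₂ = λE₁/(1 + λh₁).
Solve for λ: λE₁h₂ = E₂(1 + λh₁) → λ(E₁h₂ − E₂h₁) = E₂ → λ = E₂/(E₁h₂ − E₂h₁).
λ = 1.5/(7.8×12 − 1.5×19) = 1.5/65.1 = 0.02304 per s.

0.023 per s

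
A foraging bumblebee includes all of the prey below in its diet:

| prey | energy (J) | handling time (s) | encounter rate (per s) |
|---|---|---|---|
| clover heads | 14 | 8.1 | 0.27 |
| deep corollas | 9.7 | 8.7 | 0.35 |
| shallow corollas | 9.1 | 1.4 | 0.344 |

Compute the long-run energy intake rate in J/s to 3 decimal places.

R = (0.27×14 + 0.35×9.7 + 0.344×9.1) / (1 + 0.27×8.1 + 0.35×8.7 + 0.344×1.4) = 10.31/6.714 = 1.535 J/s.

1.535 J/s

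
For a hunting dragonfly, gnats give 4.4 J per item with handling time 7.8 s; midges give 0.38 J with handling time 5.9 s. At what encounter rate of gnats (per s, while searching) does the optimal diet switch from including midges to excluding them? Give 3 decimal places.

The zero-one rule: include midges iff E₂/h₂ > λE₁/(1+λh₁). Equality gives the switch point.
λE₁h₂ = E₂ + λE₂h₁ ⇒ λ = E₂/(E₁h₂ − E₂h₁) = 0.38/(25.96 − 2.964) = 0.01652 per s.

0.017 per s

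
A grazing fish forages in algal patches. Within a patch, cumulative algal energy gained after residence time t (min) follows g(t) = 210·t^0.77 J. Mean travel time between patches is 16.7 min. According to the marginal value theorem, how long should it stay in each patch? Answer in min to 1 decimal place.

55.9 min

Optimal t* satisfies g'(t*) = g(t*)/(T + t*).
g'(t) = 0.77·210·t^-0.23. Setting 0.77·210·t^-0.23 = 210·t^0.77/(16.7+t) gives 0.77(16.7+t) = t, so 0.23·t = 0.77×16.7.
t* = 0.77×16.7/0.23 = 55.91 min.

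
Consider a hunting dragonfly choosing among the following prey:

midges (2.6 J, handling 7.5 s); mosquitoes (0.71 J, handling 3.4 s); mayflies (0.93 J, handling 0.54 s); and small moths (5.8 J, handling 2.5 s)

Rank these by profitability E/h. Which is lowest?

Profitability E/h (J/s): midges = 2.6/7.5 = 0.347, mosquitoes = 0.71/3.4 = 0.209, mayflies = 0.93/0.54 = 1.72, small moths = 5.8/2.5 = 2.32.
Ranked: small moths > mayflies > midges > mosquitoes.

mosquitoes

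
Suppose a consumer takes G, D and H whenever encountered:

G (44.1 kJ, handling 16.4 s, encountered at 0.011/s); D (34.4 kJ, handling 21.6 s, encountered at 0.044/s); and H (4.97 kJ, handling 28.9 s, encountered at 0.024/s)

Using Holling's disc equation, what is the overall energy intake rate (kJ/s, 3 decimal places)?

R = Σλ_iE_i / (1 + Σλ_ih_i)
Numerator: 0.011×44.1 + 0.044×34.4 + 0.024×4.97 = 2.118
Denominator: 1 + 0.011×16.4 + 0.044×21.6 + 0.024×28.9 = 2.824
R = 2.118/2.824 = 0.7499 kJ/s

0.750 kJ/s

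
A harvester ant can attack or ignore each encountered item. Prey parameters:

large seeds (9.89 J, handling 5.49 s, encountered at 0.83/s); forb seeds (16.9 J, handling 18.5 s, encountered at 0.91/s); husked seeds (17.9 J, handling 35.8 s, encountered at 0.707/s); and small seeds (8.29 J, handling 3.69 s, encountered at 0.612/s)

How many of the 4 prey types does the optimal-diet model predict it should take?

Rank by E/h (J/s): small seeds 2.25, large seeds 1.8, forb seeds 0.914, husked seeds 0.5. Include each in turn until the next type's E/h falls below the running intake rate.
Rate on top 1: 1.557. large seeds: 1.8 > 1.557 → include.
Rate on top 2: 1.7. forb seeds: 0.914 < 1.7 → exclude; stop.
Optimal diet: small seeds, large seeds — 2 of 4 types.

2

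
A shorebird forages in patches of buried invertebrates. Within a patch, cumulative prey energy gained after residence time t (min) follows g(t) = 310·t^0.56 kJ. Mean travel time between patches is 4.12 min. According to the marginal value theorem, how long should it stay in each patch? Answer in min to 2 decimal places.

5.24 min

By the marginal value theorem, leave when the instantaneous gain rate g'(t) equals the habitat-wide average g(t)/(T + t).
g'(t) = 0.56·310·t^-0.44. Setting 0.56·310·t^-0.44 = 310·t^0.56/(4.12+t) gives 0.56(4.12+t) = t, so 0.44·t = 0.56×4.12.
t* = 0.56×4.12/0.44 = 5.244 min.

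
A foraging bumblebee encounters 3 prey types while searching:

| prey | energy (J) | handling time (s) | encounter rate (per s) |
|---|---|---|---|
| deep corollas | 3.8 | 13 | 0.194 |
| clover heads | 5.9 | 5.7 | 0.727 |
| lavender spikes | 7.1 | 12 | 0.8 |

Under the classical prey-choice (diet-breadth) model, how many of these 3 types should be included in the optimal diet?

E/h in descending order: clover heads 1.04, lavender spikes 0.592, deep corollas 0.292 J/s. The optimal diet is the largest prefix of this list for which every included type satisfies E_i/h_i > R on the types above it.
Rate on top 1: 0.8339. lavender spikes: 0.592 < 0.8339 → exclude; stop.
Optimal diet: clover heads — 1 of 3 types.

1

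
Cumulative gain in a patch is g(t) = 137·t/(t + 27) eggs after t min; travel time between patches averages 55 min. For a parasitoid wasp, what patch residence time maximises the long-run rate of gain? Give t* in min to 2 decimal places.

38.54 min

Optimal t* satisfies g'(t*) = g(t*)/(T + t*).
g'(t) = 137·27/(t + 27)². Setting 137·27/(t+27)² = 137t/[(t+27)(55+t)] gives 27(55+t) = t(t+27), so t² = 27×55 = 1485.
t* = √1485 = 38.54 min.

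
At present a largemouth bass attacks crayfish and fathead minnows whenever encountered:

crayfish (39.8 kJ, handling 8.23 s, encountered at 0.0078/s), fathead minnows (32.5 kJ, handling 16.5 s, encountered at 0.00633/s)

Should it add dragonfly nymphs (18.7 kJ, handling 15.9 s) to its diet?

Intake rate on the current diet: R = (0.0078×39.8 + 0.00633×32.5) / (1 + 0.0078×8.23 + 0.00633×16.5) = 0.5162/1.169 = 0.4417 kJ/s.
dragonfly nymphs: E/h = 18.7/15.9 = 1.176 kJ/s.
Since 1.176 > R, including dragonfly nymphs increases the long-run rate.

Yes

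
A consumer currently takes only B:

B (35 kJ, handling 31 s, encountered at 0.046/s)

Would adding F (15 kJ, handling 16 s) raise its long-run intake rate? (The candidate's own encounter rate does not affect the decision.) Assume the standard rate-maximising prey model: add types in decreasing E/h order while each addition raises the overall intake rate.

Yes

On B alone, R = ΣλE/(1+Σλh) = 1.61/2.426 = 0.6636 kJ/s.
F: E/h = 15/16 = 0.9375 kJ/s.
0.9375 > 0.6636, so adding F raises the average — include it.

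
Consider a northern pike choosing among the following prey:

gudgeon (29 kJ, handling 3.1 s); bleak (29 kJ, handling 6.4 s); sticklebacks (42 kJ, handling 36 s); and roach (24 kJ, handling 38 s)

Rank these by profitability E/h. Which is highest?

Profitability E/h (kJ/s): gudgeon = 29/3.1 = 9.35, bleak = 29/6.4 = 4.53, sticklebacks = 42/36 = 1.17, roach = 24/38 = 0.632.
Ranked: gudgeon > bleak > sticklebacks > roach.

gudgeon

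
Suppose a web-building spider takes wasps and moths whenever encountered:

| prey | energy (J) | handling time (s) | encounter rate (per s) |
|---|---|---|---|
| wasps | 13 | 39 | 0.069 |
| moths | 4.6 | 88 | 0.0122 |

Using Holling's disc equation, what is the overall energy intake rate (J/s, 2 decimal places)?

R = (0.069×13 + 0.0122×4.6) / (1 + 0.069×39 + 0.0122×88) = 0.9531/4.765 = 0.2 J/s.

0.20 J/s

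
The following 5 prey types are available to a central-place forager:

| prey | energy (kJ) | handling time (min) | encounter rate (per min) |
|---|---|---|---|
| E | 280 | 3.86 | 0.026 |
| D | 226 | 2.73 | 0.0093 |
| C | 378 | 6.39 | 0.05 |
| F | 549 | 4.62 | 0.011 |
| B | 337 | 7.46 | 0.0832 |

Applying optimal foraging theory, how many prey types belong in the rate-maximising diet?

5

E/h in descending order: F 119, D 82.8, E 72.5, C 59.2, B 45.2 kJ/min. The optimal diet is the largest prefix of this list for which every included type satisfies E_i/h_i > R on the types above it.
Rate on top 1: 5.747. D: 82.8 > 5.747 → include.
Rate on top 2: 7.564. E: 72.5 > 7.564 → include.
Rate on top 3: 13.11. C: 59.2 > 13.11 → include.
Rate on top 4: 22.94. B: 45.2 > 22.94 → include.
Optimal diet: F, D, E, C, B — 5 of 5 types.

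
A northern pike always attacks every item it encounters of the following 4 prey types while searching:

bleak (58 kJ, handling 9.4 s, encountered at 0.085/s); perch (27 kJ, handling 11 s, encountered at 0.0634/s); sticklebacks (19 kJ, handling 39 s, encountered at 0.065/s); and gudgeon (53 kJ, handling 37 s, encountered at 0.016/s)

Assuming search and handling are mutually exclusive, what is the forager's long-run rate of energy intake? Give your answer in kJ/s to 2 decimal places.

Energy encountered per unit search time: 0.085×58 + 0.0634×27 + 0.065×19 + 0.016×53 = 8.725 kJ/s.
Handling time per unit search time: 0.085×9.4 + 0.0634×11 + 0.065×39 + 0.016×37 = 4.623.
Rate = 8.725/(1 + 4.623) = 1.552 kJ/s.

1.55 kJ/s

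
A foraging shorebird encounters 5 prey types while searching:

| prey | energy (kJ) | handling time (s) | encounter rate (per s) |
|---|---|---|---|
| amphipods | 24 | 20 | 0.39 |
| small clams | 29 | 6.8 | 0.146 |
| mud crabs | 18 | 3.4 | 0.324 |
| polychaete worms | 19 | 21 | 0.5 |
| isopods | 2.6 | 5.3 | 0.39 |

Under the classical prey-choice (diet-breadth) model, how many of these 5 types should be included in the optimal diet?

2

Profitabilities (E/h, kJ/s): mud crabs 5.29, small clams 4.26, amphipods 1.2, polychaete worms 0.905, isopods 0.491. Add prey in this order while the next type's profitability exceeds the intake rate on those already taken.
Rate on top 1: 2.775. small clams: 4.26 > 2.775 → include.
Rate on top 2: 3.253. amphipods: 1.2 < 3.253 → exclude; stop.
Optimal diet: mud crabs, small clams — 2 of 5 types.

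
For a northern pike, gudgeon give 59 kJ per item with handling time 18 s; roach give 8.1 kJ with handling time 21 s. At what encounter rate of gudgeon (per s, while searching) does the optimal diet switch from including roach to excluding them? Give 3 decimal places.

Drop roach once their profitability E₂/h₂ falls below the rate achievable on gudgeon alone: E₂/h₂ = λE₁/(1 + λh₁).
Solve for λ: λE₁h₂ = E₂(1 + λh₁) → λ(E₁h₂ − E₂h₁) = E₂ → λ = E₂/(E₁h₂ − E₂h₁).
λ = 8.1/(59×21 − 8.1×18) = 8.1/1093 = 0.007409 per s.

0.007 per s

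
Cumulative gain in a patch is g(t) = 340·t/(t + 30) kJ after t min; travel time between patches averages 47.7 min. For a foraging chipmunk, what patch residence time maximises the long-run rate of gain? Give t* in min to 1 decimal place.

Maximise g(t)/(T+t): set derivative to zero → g'(t)(T+t) = g(t).
g'(t) = 340·30/(t + 30)². Setting 340·30/(t+30)² = 340t/[(t+30)(47.7+t)] gives 30(47.7+t) = t(t+30), so t² = 30×47.7 = 1431.
t* = √1431 = 37.83 min.

37.8 min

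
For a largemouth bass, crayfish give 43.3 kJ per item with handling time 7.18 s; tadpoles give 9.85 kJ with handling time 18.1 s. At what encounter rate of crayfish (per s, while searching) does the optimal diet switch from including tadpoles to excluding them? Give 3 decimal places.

0.014 per s

Drop tadpoles once their profitability E₂/h₂ falls below the rate achievable on crayfish alone: E₂/h₂ = λE₁/(1 + λh₁).
Solve for λ: λE₁h₂ = E₂(1 + λh₁) → λ(E₁h₂ − E₂h₁) = E₂ → λ = E₂/(E₁h₂ − E₂h₁).
λ = 9.85/(43.3×18.1 − 9.85×7.18) = 9.85/713 = 0.01381 per s.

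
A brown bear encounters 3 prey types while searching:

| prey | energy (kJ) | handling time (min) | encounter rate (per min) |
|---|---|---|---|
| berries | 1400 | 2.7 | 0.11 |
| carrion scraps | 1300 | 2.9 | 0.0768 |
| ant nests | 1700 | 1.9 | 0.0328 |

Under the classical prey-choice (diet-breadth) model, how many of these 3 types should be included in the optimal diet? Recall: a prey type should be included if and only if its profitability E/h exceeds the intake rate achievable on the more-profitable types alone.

3

E/h in descending order: ant nests 895, berries 519, carrion scraps 448 kJ/min. The optimal diet is the largest prefix of this list for which every included type satisfies E_i/h_i > R on the types above it.
Rate on top 1: 52.49. berries: 519 > 52.49 → include.
Rate on top 2: 154.3. carrion scraps: 448 > 154.3 → include.
Optimal diet: ant nests, berries, carrion scraps — 3 of 3 types.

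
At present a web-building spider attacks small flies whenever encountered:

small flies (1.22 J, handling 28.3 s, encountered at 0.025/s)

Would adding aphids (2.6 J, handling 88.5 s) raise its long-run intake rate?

Current rate: (0.025×1.22)/(1 + 0.025×28.3) = 0.01786 J/s.
Profitability of aphids: 2.6/88.5 = 0.02938 J/s.
Since 0.02938 > R, including aphids increases the long-run rate.

Yes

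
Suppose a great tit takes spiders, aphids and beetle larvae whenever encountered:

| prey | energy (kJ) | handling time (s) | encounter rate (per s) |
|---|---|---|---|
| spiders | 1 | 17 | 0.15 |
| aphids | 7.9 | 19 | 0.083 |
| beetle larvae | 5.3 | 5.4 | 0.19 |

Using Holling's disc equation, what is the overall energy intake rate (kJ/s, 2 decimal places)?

0.29 kJ/s

Energy encountered per unit search time: 0.15×1 + 0.083×7.9 + 0.19×5.3 = 1.813 kJ/s.
Handling time per unit search time: 0.15×17 + 0.083×19 + 0.19×5.4 = 5.153.
Rate = 1.813/(1 + 5.153) = 0.2946 kJ/s.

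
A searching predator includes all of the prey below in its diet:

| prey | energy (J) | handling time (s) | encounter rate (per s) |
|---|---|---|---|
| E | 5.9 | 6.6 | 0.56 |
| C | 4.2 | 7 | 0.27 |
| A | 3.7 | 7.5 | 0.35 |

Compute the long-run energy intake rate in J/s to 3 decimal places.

0.622 J/s

R = (0.56×5.9 + 0.27×4.2 + 0.35×3.7) / (1 + 0.56×6.6 + 0.27×7 + 0.35×7.5) = 5.733/9.211 = 0.6224 J/s.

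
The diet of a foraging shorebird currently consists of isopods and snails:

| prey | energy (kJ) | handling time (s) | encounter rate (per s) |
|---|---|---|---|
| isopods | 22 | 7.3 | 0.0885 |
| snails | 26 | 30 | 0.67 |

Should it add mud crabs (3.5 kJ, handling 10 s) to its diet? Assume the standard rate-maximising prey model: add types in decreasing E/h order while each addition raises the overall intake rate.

No

On isopods and snails alone, R = ΣλE/(1+Σλh) = 19.37/21.75 = 0.8906 kJ/s.
Profitability of mud crabs: 3.5/10 = 0.35 kJ/s.
0.35 < 0.8906, so adding mud crabs would lower the average — exclude it.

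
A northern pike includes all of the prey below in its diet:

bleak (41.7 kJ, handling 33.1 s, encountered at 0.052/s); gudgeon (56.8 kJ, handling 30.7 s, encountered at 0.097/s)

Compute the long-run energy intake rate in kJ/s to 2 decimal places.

1.35 kJ/s

R = (0.052×41.7 + 0.097×56.8) / (1 + 0.052×33.1 + 0.097×30.7) = 7.678/5.699 = 1.347 kJ/s.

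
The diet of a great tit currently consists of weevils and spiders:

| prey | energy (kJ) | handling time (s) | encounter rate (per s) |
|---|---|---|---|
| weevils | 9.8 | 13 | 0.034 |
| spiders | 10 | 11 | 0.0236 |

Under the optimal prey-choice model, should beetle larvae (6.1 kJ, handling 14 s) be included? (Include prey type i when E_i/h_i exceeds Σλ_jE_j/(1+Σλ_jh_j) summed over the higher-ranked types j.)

Intake rate on the current diet: R = (0.034×9.8 + 0.0236×10) / (1 + 0.034×13 + 0.0236×11) = 0.5692/1.702 = 0.3345 kJ/s.
beetle larvae: E/h = 6.1/14 = 0.4357 kJ/s.
Since 0.4357 > R, including beetle larvae increases the long-run rate.

Yes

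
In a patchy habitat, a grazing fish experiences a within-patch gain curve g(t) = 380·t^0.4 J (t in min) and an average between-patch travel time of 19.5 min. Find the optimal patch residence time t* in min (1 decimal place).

Optimal t* satisfies g'(t*) = g(t*)/(T + t*).
g'(t) = 0.4·380·t^-0.6. Setting 0.4·380·t^-0.6 = 380·t^0.4/(19.5+t) gives 0.4(19.5+t) = t, so 0.60·t = 0.4×19.5.
t* = 0.4×19.5/0.60 = 13 min.

13.0 min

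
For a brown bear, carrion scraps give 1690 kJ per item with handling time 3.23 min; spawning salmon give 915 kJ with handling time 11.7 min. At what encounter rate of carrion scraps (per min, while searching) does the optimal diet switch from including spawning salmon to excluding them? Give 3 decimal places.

At the threshold, the rate on carrion scraps alone equals the profitability of spawning salmon: λ·1690/(1 + λ·3.23) = 915/11.7 = 78.21.
Rearranging, λ(1690 − 78.21×3.23) = 78.21, so λ = 78.21/1437 = 0.05441 per min.

0.054 per min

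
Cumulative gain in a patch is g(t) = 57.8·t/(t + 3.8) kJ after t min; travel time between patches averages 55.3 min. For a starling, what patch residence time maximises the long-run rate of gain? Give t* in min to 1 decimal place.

Optimal t* satisfies g'(t*) = g(t*)/(T + t*).
g'(t) = 57.8·3.8/(t + 3.8)². Setting 57.8·3.8/(t+3.8)² = 57.8t/[(t+3.8)(55.3+t)] gives 3.8(55.3+t) = t(t+3.8), so t² = 3.8×55.3 = 210.1.
t* = √210.1 = 14.5 min.

14.5 min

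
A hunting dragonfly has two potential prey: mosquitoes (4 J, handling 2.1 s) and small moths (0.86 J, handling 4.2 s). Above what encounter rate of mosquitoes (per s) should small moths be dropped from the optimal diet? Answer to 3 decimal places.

Drop small moths once their profitability E₂/h₂ falls below the rate achievable on mosquitoes alone: E₂/h₂ = λE₁/(1 + λh₁).
Solve for λ: λE₁h₂ = E₂(1 + λh₁) → λ(E₁h₂ − E₂h₁) = E₂ → λ = E₂/(E₁h₂ − E₂h₁).
λ = 0.86/(4×4.2 − 0.86×2.1) = 0.86/14.99 = 0.05736 per s.

0.057 per s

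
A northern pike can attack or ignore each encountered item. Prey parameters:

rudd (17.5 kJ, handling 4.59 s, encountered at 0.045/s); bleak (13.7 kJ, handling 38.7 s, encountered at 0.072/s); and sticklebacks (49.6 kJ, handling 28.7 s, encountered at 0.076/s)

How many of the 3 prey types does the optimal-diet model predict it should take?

2

E/h in descending order: rudd 3.81, sticklebacks 1.73, bleak 0.354 kJ/s. The optimal diet is the largest prefix of this list for which every included type satisfies E_i/h_i > R on the types above it.
Rate on top 1: 0.6527. sticklebacks: 1.73 > 0.6527 → include.
Rate on top 2: 1.345. bleak: 0.354 < 1.345 → exclude; stop.
Optimal diet: rudd, sticklebacks — 2 of 3 types.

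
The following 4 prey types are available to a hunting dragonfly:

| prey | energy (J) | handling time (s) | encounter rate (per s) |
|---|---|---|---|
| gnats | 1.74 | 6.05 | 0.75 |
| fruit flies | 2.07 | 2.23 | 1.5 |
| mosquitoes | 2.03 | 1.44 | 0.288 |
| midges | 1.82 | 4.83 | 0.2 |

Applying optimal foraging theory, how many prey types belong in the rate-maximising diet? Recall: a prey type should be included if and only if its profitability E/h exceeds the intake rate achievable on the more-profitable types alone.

2

Profitabilities (E/h, J/s): mosquitoes 1.41, fruit flies 0.928, midges 0.377, gnats 0.288. Add prey in this order while the next type's profitability exceeds the intake rate on those already taken.
Rate on top 1: 0.4133. fruit flies: 0.928 > 0.4133 → include.
Rate on top 2: 0.7752. midges: 0.377 < 0.7752 → exclude; stop.
Optimal diet: mosquitoes, fruit flies — 2 of 4 types.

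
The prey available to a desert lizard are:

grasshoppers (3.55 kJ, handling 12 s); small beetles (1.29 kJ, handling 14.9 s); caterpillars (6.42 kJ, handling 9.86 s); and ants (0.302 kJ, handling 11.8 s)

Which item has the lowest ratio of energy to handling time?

Profitability E/h (kJ/s): grasshoppers = 3.55/12 = 0.296, small beetles = 1.29/14.9 = 0.0866, caterpillars = 6.42/9.86 = 0.651, ants = 0.302/11.8 = 0.0256.
Ranked: caterpillars > grasshoppers > small beetles > ants.

ants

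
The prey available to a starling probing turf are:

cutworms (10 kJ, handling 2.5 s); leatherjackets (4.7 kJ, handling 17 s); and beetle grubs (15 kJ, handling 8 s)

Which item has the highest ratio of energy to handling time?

Profitability E/h (kJ/s): cutworms = 10/2.5 = 4, leatherjackets = 4.7/17 = 0.276, beetle grubs = 15/8 = 1.88.
Ranked: cutworms > beetle grubs > leatherjackets.

cutworms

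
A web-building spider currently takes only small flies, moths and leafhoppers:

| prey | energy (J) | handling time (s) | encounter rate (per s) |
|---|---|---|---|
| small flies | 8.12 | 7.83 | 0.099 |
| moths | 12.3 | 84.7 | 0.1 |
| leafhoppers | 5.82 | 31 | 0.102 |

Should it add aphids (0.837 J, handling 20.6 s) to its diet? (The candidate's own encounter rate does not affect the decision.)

No

On small flies, moths and leafhoppers alone, R = ΣλE/(1+Σλh) = 2.628/13.41 = 0.196 J/s.
Profitability of aphids: 0.837/20.6 = 0.04063 J/s.
Since 0.04063 < R, time spent handling aphids is better spent searching.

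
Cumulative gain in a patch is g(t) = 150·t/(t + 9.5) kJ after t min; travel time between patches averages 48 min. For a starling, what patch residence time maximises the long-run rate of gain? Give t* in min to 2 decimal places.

21.35 min

By the marginal value theorem, leave when the instantaneous gain rate g'(t) equals the habitat-wide average g(t)/(T + t).
g'(t) = 150·9.5/(t + 9.5)². Setting 150·9.5/(t+9.5)² = 150t/[(t+9.5)(48+t)] gives 9.5(48+t) = t(t+9.5), so t² = 9.5×48 = 456.
t* = √456 = 21.35 min.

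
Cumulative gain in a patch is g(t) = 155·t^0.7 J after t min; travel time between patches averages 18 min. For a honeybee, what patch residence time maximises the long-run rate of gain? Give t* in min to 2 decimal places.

Optimal t* satisfies g'(t*) = g(t*)/(T + t*).
g'(t) = 0.7·155·t^-0.3. Setting 0.7·155·t^-0.3 = 155·t^0.7/(18+t) gives 0.7(18+t) = t, so 0.30·t = 0.7×18.
t* = 0.7×18/0.30 = 42 min.

42.00 min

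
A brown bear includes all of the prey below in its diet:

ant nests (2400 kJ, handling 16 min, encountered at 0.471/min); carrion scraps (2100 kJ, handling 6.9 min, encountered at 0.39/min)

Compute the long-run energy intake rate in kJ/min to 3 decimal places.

173.635 kJ/min

R = (0.471×2400 + 0.39×2100) / (1 + 0.471×16 + 0.39×6.9) = 1949/11.23 = 173.6 kJ/min.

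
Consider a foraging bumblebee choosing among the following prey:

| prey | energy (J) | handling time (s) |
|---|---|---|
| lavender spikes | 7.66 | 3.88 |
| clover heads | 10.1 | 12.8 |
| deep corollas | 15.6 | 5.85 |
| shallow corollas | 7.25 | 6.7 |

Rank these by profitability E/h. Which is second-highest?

lavender spikes

In descending order of E/h:
deep corollas: 15.6/5.85 = 2.67 J/s
lavender spikes: 7.66/3.88 = 1.97 J/s
shallow corollas: 7.25/6.7 = 1.08 J/s
clover heads: 10.1/12.8 = 0.789 J/s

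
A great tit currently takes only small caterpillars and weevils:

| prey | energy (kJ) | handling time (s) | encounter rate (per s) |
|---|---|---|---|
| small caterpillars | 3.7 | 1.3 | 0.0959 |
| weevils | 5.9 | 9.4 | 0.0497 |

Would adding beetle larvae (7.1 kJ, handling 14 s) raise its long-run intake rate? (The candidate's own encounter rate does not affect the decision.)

Yes

Current rate: (0.0959×3.7 + 0.0497×5.9)/(1 + 0.0959×1.3 + 0.0497×9.4) = 0.4071 kJ/s.
Profitability of beetle larvae: 7.1/14 = 0.5071 kJ/s.
Since 0.5071 > R, including beetle larvae increases the long-run rate.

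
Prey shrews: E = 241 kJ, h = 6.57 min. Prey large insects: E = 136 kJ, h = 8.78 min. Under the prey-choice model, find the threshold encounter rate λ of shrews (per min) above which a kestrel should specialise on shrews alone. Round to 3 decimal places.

0.111 per min

Drop large insects once their profitability E₂/h₂ falls below the rate achievable on shrews alone: E₂/h₂ = λE₁/(1 + λh₁).
Solve for λ: λE₁h₂ = E₂(1 + λh₁) → λ(E₁h₂ − E₂h₁) = E₂ → λ = E₂/(E₁h₂ − E₂h₁).
λ = 136/(241×8.78 − 136×6.57) = 136/1222 = 0.1113 per min.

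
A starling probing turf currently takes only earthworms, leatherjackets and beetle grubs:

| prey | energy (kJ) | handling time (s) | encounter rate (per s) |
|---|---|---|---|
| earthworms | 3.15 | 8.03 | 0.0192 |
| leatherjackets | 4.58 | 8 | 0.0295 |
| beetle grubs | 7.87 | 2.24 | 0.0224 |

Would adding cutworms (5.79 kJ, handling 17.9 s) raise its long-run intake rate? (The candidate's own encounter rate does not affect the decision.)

On earthworms, leatherjackets and beetle grubs alone, R = ΣλE/(1+Σλh) = 0.3719/1.44 = 0.2582 kJ/s.
cutworms: E/h = 5.79/17.9 = 0.3235 kJ/s.
0.3235 > 0.2582, so adding cutworms raises the average — include it.

Yes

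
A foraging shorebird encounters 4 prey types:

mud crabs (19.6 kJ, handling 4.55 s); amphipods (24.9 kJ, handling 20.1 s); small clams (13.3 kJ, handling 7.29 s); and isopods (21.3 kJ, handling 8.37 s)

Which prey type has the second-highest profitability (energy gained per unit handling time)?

Profitability E/h (kJ/s): mud crabs = 19.6/4.55 = 4.31, amphipods = 24.9/20.1 = 1.24, small clams = 13.3/7.29 = 1.82, isopods = 21.3/8.37 = 2.54.
Ranked: mud crabs > isopods > small clams > amphipods.

isopods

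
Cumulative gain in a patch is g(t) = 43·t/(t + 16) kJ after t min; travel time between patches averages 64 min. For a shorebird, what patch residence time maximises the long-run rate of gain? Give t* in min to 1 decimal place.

Optimal t* satisfies g'(t*) = g(t*)/(T + t*).
g'(t) = 43·16/(t + 16)². Setting 43·16/(t+16)² = 43t/[(t+16)(64+t)] gives 16(64+t) = t(t+16), so t² = 16×64 = 1024.
t* = √1024 = 32 min.

32.0 min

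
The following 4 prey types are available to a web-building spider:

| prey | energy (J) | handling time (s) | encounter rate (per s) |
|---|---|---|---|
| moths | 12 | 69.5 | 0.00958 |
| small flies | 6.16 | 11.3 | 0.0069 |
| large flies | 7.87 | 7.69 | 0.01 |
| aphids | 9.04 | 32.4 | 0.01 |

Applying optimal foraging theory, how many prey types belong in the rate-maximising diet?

4

Profitabilities (E/h, J/s): large flies 1.02, small flies 0.545, aphids 0.279, moths 0.173. Add prey in this order while the next type's profitability exceeds the intake rate on those already taken.
Rate on top 1: 0.07308. small flies: 0.545 > 0.07308 → include.
Rate on top 2: 0.105. aphids: 0.279 > 0.105 → include.
Rate on top 3: 0.1431. moths: 0.173 > 0.1431 → include.
Optimal diet: large flies, small flies, aphids, moths — 4 of 4 types.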